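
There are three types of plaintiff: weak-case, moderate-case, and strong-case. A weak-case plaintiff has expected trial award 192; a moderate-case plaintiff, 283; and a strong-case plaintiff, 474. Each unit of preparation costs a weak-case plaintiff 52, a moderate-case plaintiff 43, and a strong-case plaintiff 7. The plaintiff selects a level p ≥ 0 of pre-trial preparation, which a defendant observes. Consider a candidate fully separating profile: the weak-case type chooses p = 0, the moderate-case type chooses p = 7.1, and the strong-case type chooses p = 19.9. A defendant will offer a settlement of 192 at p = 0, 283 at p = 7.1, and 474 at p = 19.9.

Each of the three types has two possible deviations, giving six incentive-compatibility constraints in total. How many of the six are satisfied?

5

Strong-case (own payoff 474 − 7×19.9 = 334.7): to p=0 gives 192 → no gain ✓; to p=7.1 gives 283 − 7×7.1 = 233.3 → no gain ✓.
Weak-case (own payoff 192): to p=7.1 gives 283 − 52×7.1 = -86.2 → no gain ✓; to p=19.9 gives 474 − 52×19.9 = -560.8 → no gain ✓.
Moderate-case (own payoff 283 − 43×7.1 = -22.3): to p=0 gives 192 → profitable ✗; to p=19.9 gives 474 − 43×19.9 = -381.7 → no gain ✓.
5 of the 6 constraints hold; not an equilibrium.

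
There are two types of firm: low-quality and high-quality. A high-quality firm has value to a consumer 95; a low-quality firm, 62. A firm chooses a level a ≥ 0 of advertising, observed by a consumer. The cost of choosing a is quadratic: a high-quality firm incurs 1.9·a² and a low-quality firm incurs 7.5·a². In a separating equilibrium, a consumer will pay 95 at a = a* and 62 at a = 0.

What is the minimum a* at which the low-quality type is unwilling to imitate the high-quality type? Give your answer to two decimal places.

The low-quality type at a = 0 receives 62; imitating at a* yields 95 − 7.5·a*².
Indifference: 62 = 95 − 7.5·a*², so a*² = (95 − 62) / 7.5 = 4.4.
a* = √4.4 ≈ 2.10.

2.10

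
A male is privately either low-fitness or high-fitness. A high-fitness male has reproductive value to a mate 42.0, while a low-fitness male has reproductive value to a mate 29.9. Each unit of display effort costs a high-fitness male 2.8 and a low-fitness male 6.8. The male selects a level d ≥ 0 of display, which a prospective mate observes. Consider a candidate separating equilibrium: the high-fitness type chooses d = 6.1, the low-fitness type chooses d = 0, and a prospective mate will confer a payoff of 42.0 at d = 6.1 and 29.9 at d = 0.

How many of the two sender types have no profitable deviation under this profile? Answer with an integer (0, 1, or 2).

1

Low-fitness type: stay at 0 → 29.9; mimic → 42.0 − 6.8 × 6.1 = 0.52. IC holds (29.9 ≥ 0.52).
High-fitness type: signal → 42.0 − 2.8 × 6.1 = 24.92; deviate to 0 → 29.9. IC fails (24.92 < 29.9).
1 of 2 constraints hold, so this profile is not an equilibrium.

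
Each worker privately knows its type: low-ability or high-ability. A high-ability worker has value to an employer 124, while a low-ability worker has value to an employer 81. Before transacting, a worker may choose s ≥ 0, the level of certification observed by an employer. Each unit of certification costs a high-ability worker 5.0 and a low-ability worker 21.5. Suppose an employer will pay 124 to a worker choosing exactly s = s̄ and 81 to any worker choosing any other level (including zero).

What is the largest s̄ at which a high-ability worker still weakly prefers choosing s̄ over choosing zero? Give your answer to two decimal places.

8.60

Choosing s̄ yields the high-ability type 124 − 5.0·s̄; choosing zero yields 81.
The high-ability type is indifferent at 124 − 5.0·s̄ = 81, i.e. s̄ = (124 − 81) / 5.0 = 8.60.
For any s̄ above 8.60 the high-ability type would rather pool at zero, so separation collapses.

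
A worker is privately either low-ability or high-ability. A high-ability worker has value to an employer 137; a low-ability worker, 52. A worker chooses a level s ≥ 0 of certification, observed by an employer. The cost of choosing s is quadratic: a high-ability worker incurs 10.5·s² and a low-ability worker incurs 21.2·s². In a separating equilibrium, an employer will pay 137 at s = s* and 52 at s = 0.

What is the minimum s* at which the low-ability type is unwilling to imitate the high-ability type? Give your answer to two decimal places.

The low-ability type at s = 0 receives 52; imitating at s* yields 137 − 21.2·s*².
Indifference: 52 = 137 − 21.2·s*², so s*² = (137 − 52) / 21.2 ≈ 4.0094.
s* = √4.0094 ≈ 2.00.

2.00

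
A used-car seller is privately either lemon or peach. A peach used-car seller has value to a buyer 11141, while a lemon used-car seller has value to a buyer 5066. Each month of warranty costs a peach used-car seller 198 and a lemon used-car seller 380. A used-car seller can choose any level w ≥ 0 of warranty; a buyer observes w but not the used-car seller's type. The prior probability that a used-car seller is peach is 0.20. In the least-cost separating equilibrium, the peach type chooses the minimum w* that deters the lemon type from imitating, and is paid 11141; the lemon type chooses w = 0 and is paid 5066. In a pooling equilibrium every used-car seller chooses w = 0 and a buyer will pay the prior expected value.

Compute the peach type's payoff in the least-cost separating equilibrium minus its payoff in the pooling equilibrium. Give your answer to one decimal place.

Least-cost separating signal: w* solves 5066 = 11141 − 380·w*, so w* = (11141 − 5066)/380 ≈ 15.9868.
Peach type's separating payoff: 11141 − 198 × w* = 11141 − 198 × (11141 − 5066)/380 = 11141 − 1202850/380 ≈ 7975.605.
Pooling payoff: 0.20 × 11141 + 0.80 × 5066 = 6281.
Difference: 7975.605 − 6281 = 1694.605, i.e. 1694.6 to one decimal place.
The peach type prefers to separate.

1694.6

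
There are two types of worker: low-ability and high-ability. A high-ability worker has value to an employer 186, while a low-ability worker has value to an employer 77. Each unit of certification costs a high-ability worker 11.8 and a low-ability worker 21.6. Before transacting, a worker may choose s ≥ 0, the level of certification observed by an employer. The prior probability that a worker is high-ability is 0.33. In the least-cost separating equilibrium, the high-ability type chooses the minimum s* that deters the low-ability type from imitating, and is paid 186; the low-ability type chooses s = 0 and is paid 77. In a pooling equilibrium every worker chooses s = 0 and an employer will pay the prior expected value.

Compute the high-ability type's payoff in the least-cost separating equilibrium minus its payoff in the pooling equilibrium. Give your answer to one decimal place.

Least-cost separating signal: s* solves 77 = 186 − 21.6·s*, so s* = (186 − 77)/21.6 ≈ 5.0463.
High-ability type's separating payoff: 186 − 11.8 × s* = 186 − 11.8 × (186 − 77)/21.6 = 186 − 1286.2/21.6 ≈ 126.454.
Pooling payoff: 0.33 × 186 + 0.67 × 77 = 112.97.
Difference: 126.454 − 112.97 = 13.484, i.e. 13.5 to one decimal place.
The high-ability type prefers to separate.

13.5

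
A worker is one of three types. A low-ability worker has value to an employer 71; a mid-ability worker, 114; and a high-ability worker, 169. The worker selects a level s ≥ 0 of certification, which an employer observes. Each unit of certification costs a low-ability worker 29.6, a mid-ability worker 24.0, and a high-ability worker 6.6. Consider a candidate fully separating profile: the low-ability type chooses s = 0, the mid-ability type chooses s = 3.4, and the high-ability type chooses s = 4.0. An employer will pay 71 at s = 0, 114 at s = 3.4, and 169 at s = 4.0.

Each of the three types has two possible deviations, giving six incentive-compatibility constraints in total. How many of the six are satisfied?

4

High-ability (own payoff 169 − 6.6×4.0 = 142.6): to s=0 gives 71 → no gain ✓; to s=3.4 gives 114 − 6.6×3.4 = 91.56 → no gain ✓.
Low-ability (own payoff 71): to s=3.4 gives 114 − 29.6×3.4 = 13.36 → no gain ✓; to s=4.0 gives 169 − 29.6×4.0 = 50.6 → no gain ✓.
Mid-ability (own payoff 114 − 24.0×3.4 = 32.4): to s=0 gives 71 → profitable ✗; to s=4.0 gives 169 − 24.0×4.0 = 73 → profitable ✗.
4 of the 6 constraints hold; not an equilibrium.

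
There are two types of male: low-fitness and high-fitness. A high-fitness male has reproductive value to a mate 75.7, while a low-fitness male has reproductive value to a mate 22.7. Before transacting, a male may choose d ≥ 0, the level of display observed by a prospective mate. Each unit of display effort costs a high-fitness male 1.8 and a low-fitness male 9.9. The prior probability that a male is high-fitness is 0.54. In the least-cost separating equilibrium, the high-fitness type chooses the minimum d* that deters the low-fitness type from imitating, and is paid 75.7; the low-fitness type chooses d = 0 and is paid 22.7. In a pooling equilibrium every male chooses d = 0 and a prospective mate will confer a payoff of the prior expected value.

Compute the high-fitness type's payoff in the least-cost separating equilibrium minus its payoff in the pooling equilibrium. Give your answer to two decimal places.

14.74

Least-cost separating signal: d* solves 22.7 = 75.7 − 9.9·d*, so d* = (75.7 − 22.7)/9.9 ≈ 5.3535.
High-fitness type's separating payoff: 75.7 − 1.8 × d* = 75.7 − 1.8 × (75.7 − 22.7)/9.9 = 75.7 − 95.4/9.9 ≈ 66.0636.
Pooling payoff: 0.54 × 75.7 + 0.46 × 22.7 = 51.32.
Difference: 66.0636 − 51.32 = 14.7436, i.e. 14.74 to two decimal places.
The high-fitness type prefers to separate.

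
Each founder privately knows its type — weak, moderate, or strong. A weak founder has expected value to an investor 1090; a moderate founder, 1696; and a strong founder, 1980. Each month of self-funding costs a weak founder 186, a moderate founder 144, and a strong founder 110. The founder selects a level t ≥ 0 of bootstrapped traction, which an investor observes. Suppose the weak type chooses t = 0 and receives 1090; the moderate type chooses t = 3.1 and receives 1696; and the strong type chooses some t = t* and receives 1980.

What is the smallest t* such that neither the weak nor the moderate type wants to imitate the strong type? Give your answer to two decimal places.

5.07

Weak type (on-path payoff 1090) won't mimic when 1090 ≥ 1980 − 186·t*, i.e. t* ≥ 4.78.
Moderate type (on-path payoff 1696 − 144×3.1 = 1249.6) won't mimic when 1249.6 ≥ 1980 − 144·t*, i.e. t* ≥ 5.07.
Both must hold, so t* = max(4.78, 5.07) = 5.07. The moderate type's constraint binds.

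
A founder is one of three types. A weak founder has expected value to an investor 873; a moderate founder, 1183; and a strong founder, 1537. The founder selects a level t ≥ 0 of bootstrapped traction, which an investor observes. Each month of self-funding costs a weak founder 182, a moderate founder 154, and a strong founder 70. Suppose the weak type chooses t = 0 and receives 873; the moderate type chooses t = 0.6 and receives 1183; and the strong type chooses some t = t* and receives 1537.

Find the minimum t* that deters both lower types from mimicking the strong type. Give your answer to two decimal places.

3.65

Moderate type (on-path payoff 1183 − 154×0.6 = 1090.6) won't mimic when 1090.6 ≥ 1537 − 154·t*, i.e. t* ≥ 2.90.
Weak type (on-path payoff 873) won't mimic when 873 ≥ 1537 − 182·t*, i.e. t* ≥ 3.65.
Both must hold, so t* = max(3.65, 2.90) = 3.65. The weak type's constraint binds.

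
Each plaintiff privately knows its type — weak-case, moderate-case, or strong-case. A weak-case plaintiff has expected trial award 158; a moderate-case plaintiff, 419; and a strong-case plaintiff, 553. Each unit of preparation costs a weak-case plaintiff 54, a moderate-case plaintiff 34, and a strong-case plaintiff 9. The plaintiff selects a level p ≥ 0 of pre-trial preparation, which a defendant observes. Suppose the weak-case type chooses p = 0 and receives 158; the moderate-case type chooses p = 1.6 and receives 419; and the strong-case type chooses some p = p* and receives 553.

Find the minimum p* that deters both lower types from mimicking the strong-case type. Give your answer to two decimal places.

Weak-case type (on-path payoff 158) won't mimic when 158 ≥ 553 − 54·p*, i.e. p* ≥ 7.31.
Moderate-case type (on-path payoff 419 − 34×1.6 = 364.6) won't mimic when 364.6 ≥ 553 − 34·p*, i.e. p* ≥ 5.54.
Both must hold, so p* = max(7.31, 5.54) = 7.31. The weak-case type's constraint binds.

7.31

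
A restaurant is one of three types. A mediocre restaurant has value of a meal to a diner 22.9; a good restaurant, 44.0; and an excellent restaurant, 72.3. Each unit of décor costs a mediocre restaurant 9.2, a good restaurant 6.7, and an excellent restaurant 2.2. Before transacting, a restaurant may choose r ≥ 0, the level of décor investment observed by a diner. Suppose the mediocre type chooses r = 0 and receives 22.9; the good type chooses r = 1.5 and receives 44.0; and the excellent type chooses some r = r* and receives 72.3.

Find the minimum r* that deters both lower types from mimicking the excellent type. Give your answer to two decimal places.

Mediocre type (on-path payoff 22.9) won't mimic when 22.9 ≥ 72.3 − 9.2·r*, i.e. r* ≥ 5.37.
Good type (on-path payoff 44.0 − 6.7×1.5 = 33.95) won't mimic when 33.95 ≥ 72.3 − 6.7·r*, i.e. r* ≥ 5.72.
Both must hold, so r* = max(5.37, 5.72) = 5.72. The good type's constraint binds.

5.72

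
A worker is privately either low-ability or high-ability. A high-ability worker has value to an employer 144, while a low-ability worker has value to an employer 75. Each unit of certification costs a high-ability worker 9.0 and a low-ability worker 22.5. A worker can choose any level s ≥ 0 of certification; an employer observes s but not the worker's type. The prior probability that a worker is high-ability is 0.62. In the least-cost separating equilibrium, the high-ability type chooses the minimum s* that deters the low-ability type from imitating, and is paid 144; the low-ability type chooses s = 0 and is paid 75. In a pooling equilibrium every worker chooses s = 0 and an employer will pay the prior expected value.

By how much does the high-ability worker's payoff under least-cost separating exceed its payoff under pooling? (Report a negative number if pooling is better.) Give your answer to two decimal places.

-1.38

Least-cost separating signal: s* solves 75 = 144 − 22.5·s*, so s* = (144 − 75)/22.5 ≈ 3.0667.
High-ability type's separating payoff: 144 − 9.0 × s* = 144 − 9.0 × (144 − 75)/22.5 = 144 − 621/22.5 = 116.4.
Pooling payoff: 0.62 × 144 + 0.38 × 75 = 117.78.
Difference: 116.4 − 117.78 = -1.38.
The high-ability type would prefer the pooling outcome.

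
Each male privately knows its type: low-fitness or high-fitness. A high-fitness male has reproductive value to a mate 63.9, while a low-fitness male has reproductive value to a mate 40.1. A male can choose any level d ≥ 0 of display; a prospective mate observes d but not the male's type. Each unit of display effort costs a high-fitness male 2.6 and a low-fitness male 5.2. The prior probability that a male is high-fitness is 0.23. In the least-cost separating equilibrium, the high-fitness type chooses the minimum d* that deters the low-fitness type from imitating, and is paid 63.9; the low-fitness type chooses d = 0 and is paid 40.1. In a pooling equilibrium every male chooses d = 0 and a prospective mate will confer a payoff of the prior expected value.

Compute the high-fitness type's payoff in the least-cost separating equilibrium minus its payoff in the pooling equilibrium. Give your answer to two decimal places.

6.43

Least-cost separating signal: d* solves 40.1 = 63.9 − 5.2·d*, so d* = (63.9 − 40.1)/5.2 ≈ 4.5769.
High-fitness type's separating payoff: 63.9 − 2.6 × d* = 63.9 − 2.6 × (63.9 − 40.1)/5.2 = 63.9 − 61.88/5.2 = 52.
Pooling payoff: 0.23 × 63.9 + 0.77 × 40.1 = 45.574.
Difference: 52 − 45.574 = 6.426, i.e. 6.43 to two decimal places.
The high-fitness type prefers to separate.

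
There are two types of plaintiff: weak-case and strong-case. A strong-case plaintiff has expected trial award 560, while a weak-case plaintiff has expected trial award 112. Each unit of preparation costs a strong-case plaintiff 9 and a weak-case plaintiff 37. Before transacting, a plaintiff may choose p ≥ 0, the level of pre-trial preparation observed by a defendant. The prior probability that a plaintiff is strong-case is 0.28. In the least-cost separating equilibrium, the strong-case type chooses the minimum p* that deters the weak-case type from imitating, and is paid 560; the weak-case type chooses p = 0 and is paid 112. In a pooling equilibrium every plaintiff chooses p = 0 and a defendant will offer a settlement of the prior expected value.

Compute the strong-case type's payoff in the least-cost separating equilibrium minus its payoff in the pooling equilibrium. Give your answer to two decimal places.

213.59

Least-cost separating signal: p* solves 112 = 560 − 37·p*, so p* = (560 − 112)/37 ≈ 12.1081.
Strong-case type's separating payoff: 560 − 9 × p* = 560 − 9 × (560 − 112)/37 = 560 − 4032/37 ≈ 451.0270.
Pooling payoff: 0.28 × 560 + 0.72 × 112 = 237.44.
Difference: 451.0270 − 237.44 = 213.587, i.e. 213.59 to two decimal places.
The strong-case type prefers to separate.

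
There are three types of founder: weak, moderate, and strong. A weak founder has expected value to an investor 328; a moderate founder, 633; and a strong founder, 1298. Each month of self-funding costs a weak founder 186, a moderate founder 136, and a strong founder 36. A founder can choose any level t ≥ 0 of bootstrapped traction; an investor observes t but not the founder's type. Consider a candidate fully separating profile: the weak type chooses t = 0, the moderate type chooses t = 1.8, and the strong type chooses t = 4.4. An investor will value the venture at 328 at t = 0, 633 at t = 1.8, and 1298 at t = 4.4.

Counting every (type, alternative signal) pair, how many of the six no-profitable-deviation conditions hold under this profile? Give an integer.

Moderate (own payoff 633 − 136×1.8 = 388.2): to t=0 gives 328 → no gain ✓; to t=4.4 gives 1298 − 136×4.4 = 699.6 → profitable ✗.
Weak (own payoff 328): to t=1.8 gives 633 − 186×1.8 = 298.2 → no gain ✓; to t=4.4 gives 1298 − 186×4.4 = 479.6 → profitable ✗.
Strong (own payoff 1298 − 36×4.4 = 1139.6): to t=0 gives 328 → no gain ✓; to t=1.8 gives 633 − 36×1.8 = 568.2 → no gain ✓.
4 of the 6 constraints hold; not an equilibrium.

4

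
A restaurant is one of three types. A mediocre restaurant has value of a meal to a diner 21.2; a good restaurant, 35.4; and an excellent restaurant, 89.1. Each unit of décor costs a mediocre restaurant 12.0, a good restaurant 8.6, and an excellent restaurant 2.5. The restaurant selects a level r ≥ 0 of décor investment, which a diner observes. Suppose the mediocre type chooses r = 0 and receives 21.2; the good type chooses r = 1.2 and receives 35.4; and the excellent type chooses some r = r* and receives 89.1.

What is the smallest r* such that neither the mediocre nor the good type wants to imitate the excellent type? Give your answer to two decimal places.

Good type (on-path payoff 35.4 − 8.6×1.2 = 25.08) won't mimic when 25.08 ≥ 89.1 − 8.6·r*, i.e. r* ≥ 7.44.
Mediocre type (on-path payoff 21.2) won't mimic when 21.2 ≥ 89.1 − 12.0·r*, i.e. r* ≥ 5.66.
Both must hold, so r* = max(5.66, 7.44) = 7.44. The good type's constraint binds.

7.44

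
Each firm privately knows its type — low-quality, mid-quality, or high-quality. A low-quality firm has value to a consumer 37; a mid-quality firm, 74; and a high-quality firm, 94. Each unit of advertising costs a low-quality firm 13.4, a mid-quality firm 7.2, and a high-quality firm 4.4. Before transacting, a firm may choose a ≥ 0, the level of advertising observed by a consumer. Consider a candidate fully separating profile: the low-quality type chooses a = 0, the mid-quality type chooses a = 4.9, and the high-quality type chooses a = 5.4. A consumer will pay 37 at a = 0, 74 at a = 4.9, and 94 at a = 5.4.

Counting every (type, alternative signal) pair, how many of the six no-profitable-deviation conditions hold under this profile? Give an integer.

5

Mid-quality (own payoff 74 − 7.2×4.9 = 38.72): to a=0 gives 37 → no gain ✓; to a=5.4 gives 94 − 7.2×5.4 = 55.12 → profitable ✗.
High-quality (own payoff 94 − 4.4×5.4 = 70.24): to a=0 gives 37 → no gain ✓; to a=4.9 gives 74 − 4.4×4.9 = 52.44 → no gain ✓.
Low-quality (own payoff 37): to a=4.9 gives 74 − 13.4×4.9 = 8.34 → no gain ✓; to a=5.4 gives 94 − 13.4×5.4 = 21.64 → no gain ✓.
5 of the 6 constraints hold; not an equilibrium.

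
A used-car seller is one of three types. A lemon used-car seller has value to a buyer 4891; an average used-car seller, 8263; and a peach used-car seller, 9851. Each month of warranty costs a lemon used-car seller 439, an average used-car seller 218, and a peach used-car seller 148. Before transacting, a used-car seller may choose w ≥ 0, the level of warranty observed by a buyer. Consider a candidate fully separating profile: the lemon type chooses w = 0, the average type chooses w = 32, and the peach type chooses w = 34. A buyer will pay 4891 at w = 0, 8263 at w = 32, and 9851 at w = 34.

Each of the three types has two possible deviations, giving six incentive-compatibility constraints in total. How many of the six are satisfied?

Peach (own payoff 9851 − 148×34 = 4819): to w=0 gives 4891 → profitable ✗; to w=32 gives 8263 − 148×32 = 3527 → no gain ✓.
Lemon (own payoff 4891): to w=32 gives 8263 − 439×32 = -5785 → no gain ✓; to w=34 gives 9851 − 439×34 = -5075 → no gain ✓.
Average (own payoff 8263 − 218×32 = 1287): to w=0 gives 4891 → profitable ✗; to w=34 gives 9851 − 218×34 = 2439 → profitable ✗.
3 of the 6 constraints hold; not an equilibrium.

3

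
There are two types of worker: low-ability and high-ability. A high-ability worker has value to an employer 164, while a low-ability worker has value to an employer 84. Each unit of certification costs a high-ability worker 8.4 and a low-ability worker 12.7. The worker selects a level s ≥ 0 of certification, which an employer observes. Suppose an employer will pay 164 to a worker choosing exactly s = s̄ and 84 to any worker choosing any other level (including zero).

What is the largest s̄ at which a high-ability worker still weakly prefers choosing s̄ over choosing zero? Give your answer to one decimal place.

9.5

Choosing s̄ yields the high-ability type 164 − 8.4·s̄; choosing zero yields 84.
The high-ability type is indifferent at 164 − 8.4·s̄ = 84, i.e. s̄ = (164 − 84) / 8.4 ≈ 9.5.
For any s̄ above 9.5 the high-ability type would rather pool at zero, so separation collapses.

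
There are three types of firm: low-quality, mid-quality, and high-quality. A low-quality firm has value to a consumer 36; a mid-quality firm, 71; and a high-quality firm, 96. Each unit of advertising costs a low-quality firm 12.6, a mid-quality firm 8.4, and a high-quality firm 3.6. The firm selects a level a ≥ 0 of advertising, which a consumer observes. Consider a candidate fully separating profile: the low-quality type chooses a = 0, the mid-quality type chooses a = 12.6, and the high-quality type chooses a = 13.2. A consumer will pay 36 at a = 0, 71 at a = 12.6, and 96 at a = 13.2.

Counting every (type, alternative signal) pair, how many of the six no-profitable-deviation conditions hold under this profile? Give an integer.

Mid-quality (own payoff 71 − 8.4×12.6 = -34.84): to a=0 gives 36 → profitable ✗; to a=13.2 gives 96 − 8.4×13.2 = -14.88 → profitable ✗.
High-quality (own payoff 96 − 3.6×13.2 = 48.48): to a=0 gives 36 → no gain ✓; to a=12.6 gives 71 − 3.6×12.6 = 25.64 → no gain ✓.
Low-quality (own payoff 36): to a=12.6 gives 71 − 12.6×12.6 = -87.76 → no gain ✓; to a=13.2 gives 96 − 12.6×13.2 = -70.32 → no gain ✓.
4 of the 6 constraints hold; not an equilibrium.

4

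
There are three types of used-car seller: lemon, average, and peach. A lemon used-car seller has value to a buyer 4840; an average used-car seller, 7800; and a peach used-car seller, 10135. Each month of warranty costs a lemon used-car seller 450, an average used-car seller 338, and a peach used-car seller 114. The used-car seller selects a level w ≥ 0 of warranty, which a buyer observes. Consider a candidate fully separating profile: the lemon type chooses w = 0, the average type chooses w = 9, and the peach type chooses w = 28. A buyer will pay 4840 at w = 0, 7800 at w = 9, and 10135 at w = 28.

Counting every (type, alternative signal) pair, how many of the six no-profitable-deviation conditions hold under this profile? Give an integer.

Lemon (own payoff 4840): to w=9 gives 7800 − 450×9 = 3750 → no gain ✓; to w=28 gives 10135 − 450×28 = -2465 → no gain ✓.
Average (own payoff 7800 − 338×9 = 4758): to w=0 gives 4840 → profitable ✗; to w=28 gives 10135 − 338×28 = 671 → no gain ✓.
Peach (own payoff 10135 − 114×28 = 6943): to w=0 gives 4840 → no gain ✓; to w=9 gives 7800 − 114×9 = 6774 → no gain ✓.
5 of the 6 constraints hold; not an equilibrium.

5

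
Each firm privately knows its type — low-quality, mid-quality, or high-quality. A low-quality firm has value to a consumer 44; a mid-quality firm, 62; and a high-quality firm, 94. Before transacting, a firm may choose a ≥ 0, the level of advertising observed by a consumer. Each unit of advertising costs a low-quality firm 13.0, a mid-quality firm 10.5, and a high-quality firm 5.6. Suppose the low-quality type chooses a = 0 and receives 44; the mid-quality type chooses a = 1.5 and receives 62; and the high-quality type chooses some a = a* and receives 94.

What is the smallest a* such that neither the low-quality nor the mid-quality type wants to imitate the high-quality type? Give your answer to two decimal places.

4.55

Mid-quality type (on-path payoff 62 − 10.5×1.5 = 46.25) won't mimic when 46.25 ≥ 94 − 10.5·a*, i.e. a* ≥ 4.55.
Low-quality type (on-path payoff 44) won't mimic when 44 ≥ 94 − 13.0·a*, i.e. a* ≥ 3.85.
Both must hold, so a* = max(3.85, 4.55) = 4.55. The mid-quality type's constraint binds.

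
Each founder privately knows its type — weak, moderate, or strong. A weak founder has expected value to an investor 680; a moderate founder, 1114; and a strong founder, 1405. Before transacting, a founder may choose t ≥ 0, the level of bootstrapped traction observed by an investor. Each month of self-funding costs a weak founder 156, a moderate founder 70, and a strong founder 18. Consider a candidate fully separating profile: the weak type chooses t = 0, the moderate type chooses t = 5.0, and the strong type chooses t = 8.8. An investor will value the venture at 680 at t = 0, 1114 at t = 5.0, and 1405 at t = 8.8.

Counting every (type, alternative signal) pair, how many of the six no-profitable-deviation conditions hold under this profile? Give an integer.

Moderate (own payoff 1114 − 70×5.0 = 764): to t=0 gives 680 → no gain ✓; to t=8.8 gives 1405 − 70×8.8 = 789 → profitable ✗.
Weak (own payoff 680): to t=5.0 gives 1114 − 156×5.0 = 334 → no gain ✓; to t=8.8 gives 1405 − 156×8.8 = 32.2 → no gain ✓.
Strong (own payoff 1405 − 18×8.8 = 1246.6): to t=0 gives 680 → no gain ✓; to t=5.0 gives 1114 − 18×5.0 = 1024 → no gain ✓.
5 of the 6 constraints hold; not an equilibrium.

5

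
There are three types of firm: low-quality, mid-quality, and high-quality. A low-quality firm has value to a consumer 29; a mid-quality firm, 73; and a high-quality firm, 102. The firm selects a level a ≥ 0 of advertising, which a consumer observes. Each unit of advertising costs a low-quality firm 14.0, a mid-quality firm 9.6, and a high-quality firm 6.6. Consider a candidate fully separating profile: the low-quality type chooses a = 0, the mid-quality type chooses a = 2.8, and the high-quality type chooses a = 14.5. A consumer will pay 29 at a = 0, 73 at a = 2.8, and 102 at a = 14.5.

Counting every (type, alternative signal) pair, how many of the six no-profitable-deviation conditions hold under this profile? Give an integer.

Mid-quality (own payoff 73 − 9.6×2.8 = 46.12): to a=0 gives 29 → no gain ✓; to a=14.5 gives 102 − 9.6×14.5 = -37.2 → no gain ✓.
Low-quality (own payoff 29): to a=2.8 gives 73 − 14.0×2.8 = 33.8 → profitable ✗; to a=14.5 gives 102 − 14.0×14.5 = -101 → no gain ✓.
High-quality (own payoff 102 − 6.6×14.5 = 6.3): to a=0 gives 29 → profitable ✗; to a=2.8 gives 73 − 6.6×2.8 = 54.52 → profitable ✗.
3 of the 6 constraints hold; not an equilibrium.

3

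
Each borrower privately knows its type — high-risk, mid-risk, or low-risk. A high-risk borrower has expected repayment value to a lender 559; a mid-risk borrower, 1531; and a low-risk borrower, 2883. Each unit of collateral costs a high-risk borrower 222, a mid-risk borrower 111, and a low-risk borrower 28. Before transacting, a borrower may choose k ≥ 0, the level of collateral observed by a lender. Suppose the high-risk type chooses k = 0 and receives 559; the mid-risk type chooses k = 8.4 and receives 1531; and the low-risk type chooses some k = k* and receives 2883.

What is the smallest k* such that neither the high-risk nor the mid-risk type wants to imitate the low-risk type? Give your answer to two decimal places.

Mid-risk type (on-path payoff 1531 − 111×8.4 = 598.6) won't mimic when 598.6 ≥ 2883 − 111·k*, i.e. k* ≥ 20.58.
High-risk type (on-path payoff 559) won't mimic when 559 ≥ 2883 − 222·k*, i.e. k* ≥ 10.47.
Both must hold, so k* = max(10.47, 20.58) = 20.58. The mid-risk type's constraint binds.

20.58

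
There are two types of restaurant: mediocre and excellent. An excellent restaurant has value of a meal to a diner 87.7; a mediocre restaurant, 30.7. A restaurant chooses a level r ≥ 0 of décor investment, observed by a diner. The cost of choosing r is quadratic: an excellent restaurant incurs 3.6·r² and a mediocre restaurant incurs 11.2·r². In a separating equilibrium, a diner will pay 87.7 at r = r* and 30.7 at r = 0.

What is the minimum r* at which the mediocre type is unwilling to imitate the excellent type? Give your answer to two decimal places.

The mediocre type at r = 0 receives 30.7; imitating at r* yields 87.7 − 11.2·r*².
Indifference: 30.7 = 87.7 − 11.2·r*², so r*² = (87.7 − 30.7) / 11.2 ≈ 5.0893.
r* = √5.0893 ≈ 2.26.

2.26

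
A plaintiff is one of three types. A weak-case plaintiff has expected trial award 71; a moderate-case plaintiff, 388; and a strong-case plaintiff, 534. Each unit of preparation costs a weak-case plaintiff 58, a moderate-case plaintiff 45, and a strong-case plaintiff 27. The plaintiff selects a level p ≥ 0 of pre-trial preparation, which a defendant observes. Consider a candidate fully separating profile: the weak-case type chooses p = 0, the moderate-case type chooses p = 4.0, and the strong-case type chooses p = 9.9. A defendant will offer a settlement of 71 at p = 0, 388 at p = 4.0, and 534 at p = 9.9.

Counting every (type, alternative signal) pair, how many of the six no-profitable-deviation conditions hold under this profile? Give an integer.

Strong-case (own payoff 534 − 27×9.9 = 266.7): to p=0 gives 71 → no gain ✓; to p=4.0 gives 388 − 27×4.0 = 280 → profitable ✗.
Weak-case (own payoff 71): to p=4.0 gives 388 − 58×4.0 = 156 → profitable ✗; to p=9.9 gives 534 − 58×9.9 = -40.2 → no gain ✓.
Moderate-case (own payoff 388 − 45×4.0 = 208): to p=0 gives 71 → no gain ✓; to p=9.9 gives 534 − 45×9.9 = 88.5 → no gain ✓.
4 of the 6 constraints hold; not an equilibrium.

4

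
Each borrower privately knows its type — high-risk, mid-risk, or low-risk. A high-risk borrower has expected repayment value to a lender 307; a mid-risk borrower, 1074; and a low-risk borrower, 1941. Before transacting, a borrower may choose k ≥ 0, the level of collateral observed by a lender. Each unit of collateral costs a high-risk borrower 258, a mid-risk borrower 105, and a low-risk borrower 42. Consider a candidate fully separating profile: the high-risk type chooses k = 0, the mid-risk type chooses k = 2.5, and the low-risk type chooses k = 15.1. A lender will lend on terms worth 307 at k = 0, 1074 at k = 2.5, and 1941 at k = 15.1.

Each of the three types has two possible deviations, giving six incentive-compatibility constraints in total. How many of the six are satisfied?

5

High-risk (own payoff 307): to k=2.5 gives 1074 − 258×2.5 = 429 → profitable ✗; to k=15.1 gives 1941 − 258×15.1 = -1954.8 → no gain ✓.
Mid-risk (own payoff 1074 − 105×2.5 = 811.5): to k=0 gives 307 → no gain ✓; to k=15.1 gives 1941 − 105×15.1 = 355.5 → no gain ✓.
Low-risk (own payoff 1941 − 42×15.1 = 1306.8): to k=0 gives 307 → no gain ✓; to k=2.5 gives 1074 − 42×2.5 = 969 → no gain ✓.
5 of the 6 constraints hold; not an equilibrium.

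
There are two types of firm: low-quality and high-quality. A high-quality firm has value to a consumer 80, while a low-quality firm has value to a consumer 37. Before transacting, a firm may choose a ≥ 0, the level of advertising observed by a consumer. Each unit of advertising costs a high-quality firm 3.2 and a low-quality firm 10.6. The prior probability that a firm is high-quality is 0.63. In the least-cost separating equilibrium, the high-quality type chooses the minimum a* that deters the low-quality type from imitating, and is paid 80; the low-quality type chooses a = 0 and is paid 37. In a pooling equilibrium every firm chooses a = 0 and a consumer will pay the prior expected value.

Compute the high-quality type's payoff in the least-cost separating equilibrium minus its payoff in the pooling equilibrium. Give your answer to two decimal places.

2.93

Least-cost separating signal: a* solves 37 = 80 − 10.6·a*, so a* = (80 − 37)/10.6 ≈ 4.0566.
High-quality type's separating payoff: 80 − 3.2 × a* = 80 − 3.2 × (80 − 37)/10.6 = 80 − 137.6/10.6 ≈ 67.0189.
Pooling payoff: 0.63 × 80 + 0.37 × 37 = 64.09.
Difference: 67.0189 − 64.09 = 2.9289, i.e. 2.93 to two decimal places.
The high-quality type prefers to separate.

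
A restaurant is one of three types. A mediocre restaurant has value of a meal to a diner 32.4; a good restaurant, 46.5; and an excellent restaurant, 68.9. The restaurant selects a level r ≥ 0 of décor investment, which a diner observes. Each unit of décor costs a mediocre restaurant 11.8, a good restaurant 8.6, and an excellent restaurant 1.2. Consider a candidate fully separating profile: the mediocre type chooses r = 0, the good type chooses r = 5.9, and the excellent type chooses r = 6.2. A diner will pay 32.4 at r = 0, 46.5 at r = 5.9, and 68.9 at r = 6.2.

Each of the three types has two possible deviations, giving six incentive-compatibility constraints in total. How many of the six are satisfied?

4

Good (own payoff 46.5 − 8.6×5.9 = -4.24): to r=0 gives 32.4 → profitable ✗; to r=6.2 gives 68.9 − 8.6×6.2 = 15.58 → profitable ✗.
Mediocre (own payoff 32.4): to r=5.9 gives 46.5 − 11.8×5.9 = -23.12 → no gain ✓; to r=6.2 gives 68.9 − 11.8×6.2 = -4.26 → no gain ✓.
Excellent (own payoff 68.9 − 1.2×6.2 = 61.46): to r=0 gives 32.4 → no gain ✓; to r=5.9 gives 46.5 − 1.2×5.9 = 39.42 → no gain ✓.
4 of the 6 constraints hold; not an equilibrium.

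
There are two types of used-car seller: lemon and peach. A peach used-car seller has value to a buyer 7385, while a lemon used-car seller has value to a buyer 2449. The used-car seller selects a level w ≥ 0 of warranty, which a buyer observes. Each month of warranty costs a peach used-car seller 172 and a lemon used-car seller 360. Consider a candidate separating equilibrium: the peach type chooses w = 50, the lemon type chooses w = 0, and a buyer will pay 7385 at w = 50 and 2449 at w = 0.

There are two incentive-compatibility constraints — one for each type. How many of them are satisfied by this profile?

1

Lemon type: stay at 0 → 2449; mimic → 7385 − 360 × 50 = -10615. IC holds (2449 ≥ -10615).
Peach type: signal → 7385 − 172 × 50 = -1215; deviate to 0 → 2449. IC fails (-1215 < 2449).
1 of 2 constraints hold, so this profile is not an equilibrium.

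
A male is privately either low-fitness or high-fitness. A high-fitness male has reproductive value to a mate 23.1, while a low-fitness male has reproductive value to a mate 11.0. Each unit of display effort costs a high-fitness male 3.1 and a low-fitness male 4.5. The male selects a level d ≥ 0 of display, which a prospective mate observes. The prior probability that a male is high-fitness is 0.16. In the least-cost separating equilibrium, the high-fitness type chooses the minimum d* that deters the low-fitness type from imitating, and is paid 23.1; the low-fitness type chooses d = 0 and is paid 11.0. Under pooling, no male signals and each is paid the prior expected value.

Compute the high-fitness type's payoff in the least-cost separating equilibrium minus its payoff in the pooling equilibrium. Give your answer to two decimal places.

Least-cost separating signal: d* solves 11.0 = 23.1 − 4.5·d*, so d* = (23.1 − 11.0)/4.5 ≈ 2.6889.
High-fitness type's separating payoff: 23.1 − 3.1 × d* = 23.1 − 3.1 × (23.1 − 11.0)/4.5 = 23.1 − 37.51/4.5 ≈ 14.7644.
Pooling payoff: 0.16 × 23.1 + 0.84 × 11.0 = 12.936.
Difference: 14.7644 − 12.936 = 1.8284, i.e. 1.83 to two decimal places.
The high-fitness type prefers to separate.

1.83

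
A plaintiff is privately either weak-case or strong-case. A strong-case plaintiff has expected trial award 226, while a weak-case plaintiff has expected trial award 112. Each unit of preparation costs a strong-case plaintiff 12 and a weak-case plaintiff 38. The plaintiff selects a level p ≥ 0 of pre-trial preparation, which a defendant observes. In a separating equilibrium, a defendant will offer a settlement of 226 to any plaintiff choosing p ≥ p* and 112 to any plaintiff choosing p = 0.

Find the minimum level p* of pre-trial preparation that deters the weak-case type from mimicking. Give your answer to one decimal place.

3.0

A weak-case plaintiff choosing p = 0 receives 112.
Imitating at p* instead would pay 226 at cost 38·p*, netting 226 − 38·p*.
Indifference: 112 = 226 − 38·p*, so p* = (226 − 112) / 38 = 3.0.
This is the weak-case type's binding incentive-compatibility constraint; any p ≥ 3.0 sustains separation on that side.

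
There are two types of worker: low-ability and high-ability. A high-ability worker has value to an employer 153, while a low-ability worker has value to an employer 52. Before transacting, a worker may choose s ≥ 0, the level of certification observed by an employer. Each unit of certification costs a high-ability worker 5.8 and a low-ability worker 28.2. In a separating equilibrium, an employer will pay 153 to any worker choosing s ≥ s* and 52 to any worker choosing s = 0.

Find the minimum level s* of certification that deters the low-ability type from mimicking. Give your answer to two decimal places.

A low-ability worker choosing s = 0 receives 52.
Imitating at s* instead would pay 153 at cost 28.2·s*, netting 153 − 28.2·s*.
Indifference: 52 = 153 − 28.2·s*, so s* = (153 − 52) / 28.2 ≈ 3.58.
At s* the low-ability type's incentive constraint just binds; the high-ability type strictly prefers s* since its per-unit cost is lower.

3.58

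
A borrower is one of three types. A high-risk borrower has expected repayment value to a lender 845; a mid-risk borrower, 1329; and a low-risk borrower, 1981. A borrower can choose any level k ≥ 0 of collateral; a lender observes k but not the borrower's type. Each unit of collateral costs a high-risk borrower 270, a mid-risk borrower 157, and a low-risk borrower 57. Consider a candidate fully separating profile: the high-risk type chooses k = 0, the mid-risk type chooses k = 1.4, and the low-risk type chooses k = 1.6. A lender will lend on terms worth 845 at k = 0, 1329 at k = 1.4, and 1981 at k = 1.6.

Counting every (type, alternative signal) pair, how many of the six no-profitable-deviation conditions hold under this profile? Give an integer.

High-risk (own payoff 845): to k=1.4 gives 1329 − 270×1.4 = 951 → profitable ✗; to k=1.6 gives 1981 − 270×1.6 = 1549 → profitable ✗.
Mid-risk (own payoff 1329 − 157×1.4 = 1109.2): to k=0 gives 845 → no gain ✓; to k=1.6 gives 1981 − 157×1.6 = 1729.8 → profitable ✗.
Low-risk (own payoff 1981 − 57×1.6 = 1889.8): to k=0 gives 845 → no gain ✓; to k=1.4 gives 1329 − 57×1.4 = 1249.2 → no gain ✓.
3 of the 6 constraints hold; not an equilibrium.

3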